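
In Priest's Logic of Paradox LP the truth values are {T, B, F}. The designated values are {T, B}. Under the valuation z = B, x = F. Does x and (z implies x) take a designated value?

z implies x = B implies F = B
x and (z implies x) = F and B = F
F ∉ {T, B}.

No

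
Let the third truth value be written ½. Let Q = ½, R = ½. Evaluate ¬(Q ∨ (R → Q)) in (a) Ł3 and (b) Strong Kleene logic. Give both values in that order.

In Ł3: R → Q = ½ → ½ = True  [min(1, 1−½+½)]
Q ∨ (R → Q) = ½ ∨ True = True
¬(Q ∨ (R → Q)) = ¬True = False
In Strong Kleene logic: R → Q = ½ → ½ = ½  [¬½ ∨ ½]
Q ∨ (R → Q) = ½ ∨ ½ = ½
¬(Q ∨ (R → Q)) = ¬½ = ½
They differ because Ł3 and Strong Kleene logic treat ½ differently under implication.

False; ½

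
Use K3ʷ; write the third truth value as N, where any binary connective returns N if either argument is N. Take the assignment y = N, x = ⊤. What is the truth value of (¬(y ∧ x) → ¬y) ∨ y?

N

y ∧ x = N ∧ ⊤ = N
¬(y ∧ x) = ¬N = N
¬y = ¬N = N
¬(y ∧ x) → ¬y = N → N = N  [any arg is the third value ⇒ result is the third value]
(¬(y ∧ x) → ¬y) ∨ y = N ∨ N = N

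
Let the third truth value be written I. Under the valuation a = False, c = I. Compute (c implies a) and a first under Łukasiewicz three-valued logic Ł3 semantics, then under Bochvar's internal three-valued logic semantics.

In Łukasiewicz three-valued logic Ł3: c implies a = I implies False = I
(c implies a) and a = I and False = False
In Bochvar's internal three-valued logic: c implies a = I implies False = I  [any arg is the third value ⇒ result is the third value]
(c implies a) and a = I and False = I
They differ because Łukasiewicz three-valued logic Ł3 and Bochvar's internal three-valued logic treat I differently under the binary connectives.

False; I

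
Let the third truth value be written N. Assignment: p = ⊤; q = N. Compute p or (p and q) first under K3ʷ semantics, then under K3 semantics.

N; ⊤

In K3ʷ: p and q = ⊤ and N = N
p or (p and q) = ⊤ or N = N
In K3: p and q = ⊤ and N = N
p or (p and q) = ⊤ or N = ⊤
They differ because K3ʷ and K3 treat N differently under the binary connectives.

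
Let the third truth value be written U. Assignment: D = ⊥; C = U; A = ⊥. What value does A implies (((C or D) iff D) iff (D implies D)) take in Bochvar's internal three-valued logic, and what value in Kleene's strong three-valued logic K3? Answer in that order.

In Bochvar's internal three-valued logic: C or D = U or ⊥ = U
(C or D) iff D = U iff ⊥ = U
D implies D = ⊥ implies ⊥ = ⊤
((C or D) iff D) iff (D implies D) = U iff ⊤ = U
A implies (((C or D) iff D) iff (D implies D)) = ⊥ implies U = U  [any arg is the third value ⇒ result is the third value]
In Kleene's strong three-valued logic K3: C or D = U or ⊥ = U
(C or D) iff D = U iff ⊥ = U
D implies D = ⊥ implies ⊥ = ⊤
((C or D) iff D) iff (D implies D) = U iff ⊤ = U
A implies (((C or D) iff D) iff (D implies D)) = ⊥ implies U = ⊤  [not ⊥ or U]
They differ because Bochvar's internal three-valued logic and Kleene's strong three-valued logic K3 treat U differently under the binary connectives.

U; ⊤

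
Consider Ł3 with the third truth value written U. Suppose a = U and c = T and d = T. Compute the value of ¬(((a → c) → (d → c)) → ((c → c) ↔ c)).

a → c = U → T = T  [min(1, 1−½+1)]
d → c = T → T = T
(a → c) → (d → c) = T → T = T
c → c = T → T = T
(c → c) ↔ c = T ↔ T = T
((a → c) → (d → c)) → ((c → c) ↔ c) = T → T = T
¬(((a → c) → (d → c)) → ((c → c) ↔ c)) = ¬T = F

F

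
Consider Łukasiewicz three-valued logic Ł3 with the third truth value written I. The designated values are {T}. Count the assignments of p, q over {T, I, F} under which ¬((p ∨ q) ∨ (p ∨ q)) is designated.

Designated under: (p=F, q=F).

1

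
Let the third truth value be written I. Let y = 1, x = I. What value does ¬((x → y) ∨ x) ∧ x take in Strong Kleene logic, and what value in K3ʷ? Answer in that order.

In Strong Kleene logic: x → y = I → 1 = 1  [¬I ∨ 1]
(x → y) ∨ x = 1 ∨ I = 1
¬((x → y) ∨ x) = ¬1 = 0
¬((x → y) ∨ x) ∧ x = 0 ∧ I = 0
In K3ʷ: x → y = I → 1 = I  [any arg is the third value ⇒ result is the third value]
(x → y) ∨ x = I ∨ I = I
¬((x → y) ∨ x) = ¬I = I
¬((x → y) ∨ x) ∧ x = I ∧ I = I
They differ because Strong Kleene logic and K3ʷ treat I differently under the binary connectives.

0; I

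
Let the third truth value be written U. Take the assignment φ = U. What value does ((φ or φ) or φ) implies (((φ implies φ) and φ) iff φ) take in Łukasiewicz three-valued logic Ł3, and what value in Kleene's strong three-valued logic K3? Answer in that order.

1; U

In Łukasiewicz three-valued logic Ł3: φ or φ = U or U = U
(φ or φ) or φ = U or U = U
φ implies φ = U implies U = 1  [min(1, 1−½+½)]
(φ implies φ) and φ = 1 and U = U
((φ implies φ) and φ) iff φ = U iff U = 1
((φ or φ) or φ) implies (((φ implies φ) and φ) iff φ) = U implies 1 = 1
In Kleene's strong three-valued logic K3: φ or φ = U or U = U
(φ or φ) or φ = U or U = U
φ implies φ = U implies U = U  [not U or U]
(φ implies φ) and φ = U and U = U
((φ implies φ) and φ) iff φ = U iff U = U
((φ or φ) or φ) implies (((φ implies φ) and φ) iff φ) = U implies U = U
They differ because Łukasiewicz three-valued logic Ł3 and Kleene's strong three-valued logic K3 treat U differently under implication.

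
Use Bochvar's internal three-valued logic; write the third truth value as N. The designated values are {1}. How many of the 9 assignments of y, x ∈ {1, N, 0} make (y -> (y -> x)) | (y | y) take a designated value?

4

Designated under: (y=1, x=1); (y=1, x=0); (y=0, x=1); (y=0, x=0).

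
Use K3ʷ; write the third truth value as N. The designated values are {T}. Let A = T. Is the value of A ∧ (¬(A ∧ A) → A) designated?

Yes

A ∧ A = T ∧ T = T
¬(A ∧ A) = ¬T = F
¬(A ∧ A) → A = F → T = T
A ∧ (¬(A ∧ A) → A) = T ∧ T = T
T ∈ {T}.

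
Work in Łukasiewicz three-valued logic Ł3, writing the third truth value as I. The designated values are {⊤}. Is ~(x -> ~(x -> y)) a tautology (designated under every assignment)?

No

Countermodel: x=⊤, y=I gives I, which is not designated.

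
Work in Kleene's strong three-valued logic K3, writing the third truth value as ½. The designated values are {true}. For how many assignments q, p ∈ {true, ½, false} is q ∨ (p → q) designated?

Of the 9 assignments, 5 give a value in {true}.

5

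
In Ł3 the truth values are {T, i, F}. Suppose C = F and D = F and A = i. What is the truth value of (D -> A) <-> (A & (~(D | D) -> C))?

F

D -> A = F -> i = T  [min(1, 1−0+½)]
D | D = F | F = F
~(D | D) = ~F = T
~(D | D) -> C = T -> F = F
A & (~(D | D) -> C) = i & F = F
(D -> A) <-> (A & (~(D | D) -> C)) = T <-> F = F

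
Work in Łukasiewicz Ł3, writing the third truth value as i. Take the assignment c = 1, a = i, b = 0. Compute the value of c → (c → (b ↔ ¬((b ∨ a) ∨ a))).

i

b ∨ a = 0 ∨ i = i
(b ∨ a) ∨ a = i ∨ i = i
¬((b ∨ a) ∨ a) = ¬i = i
b ↔ ¬((b ∨ a) ∨ a) = 0 ↔ i = i  [1 − |0−½|]
c → (b ↔ ¬((b ∨ a) ∨ a)) = 1 → i = i
c → (c → (b ↔ ¬((b ∨ a) ∨ a))) = 1 → i = i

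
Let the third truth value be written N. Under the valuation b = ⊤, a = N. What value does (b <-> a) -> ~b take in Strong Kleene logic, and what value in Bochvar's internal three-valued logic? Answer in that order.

In Strong Kleene logic: b <-> a = ⊤ <-> N = N
~b = ~⊤ = ⊥
(b <-> a) -> ~b = N -> ⊥ = N
In Bochvar's internal three-valued logic: b <-> a = ⊤ <-> N = N
~b = ~⊤ = ⊥
(b <-> a) -> ~b = N -> ⊥ = N

N; N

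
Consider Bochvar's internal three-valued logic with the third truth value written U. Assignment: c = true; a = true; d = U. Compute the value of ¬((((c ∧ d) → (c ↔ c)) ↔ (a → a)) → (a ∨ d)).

c ∧ d = true ∧ U = U
c ↔ c = true ↔ true = true
(c ∧ d) → (c ↔ c) = U → true = U  [any arg is the third value ⇒ result is the third value]
a → a = true → true = true
((c ∧ d) → (c ↔ c)) ↔ (a → a) = U ↔ true = U
a ∨ d = true ∨ U = U
(((c ∧ d) → (c ↔ c)) ↔ (a → a)) → (a ∨ d) = U → U = U
¬((((c ∧ d) → (c ↔ c)) ↔ (a → a)) → (a ∨ d)) = ¬U = U

U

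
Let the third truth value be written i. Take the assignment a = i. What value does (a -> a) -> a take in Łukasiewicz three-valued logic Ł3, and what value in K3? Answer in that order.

i; i

In Łukasiewicz three-valued logic Ł3: a -> a = i -> i = ⊤  [min(1, 1−½+½)]
(a -> a) -> a = ⊤ -> i = i
In K3: a -> a = i -> i = i  [~i | i]
(a -> a) -> a = i -> i = i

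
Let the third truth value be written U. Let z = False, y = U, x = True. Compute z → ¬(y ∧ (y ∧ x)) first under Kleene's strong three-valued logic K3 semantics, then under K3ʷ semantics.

In Kleene's strong three-valued logic K3: y ∧ x = U ∧ True = U
y ∧ (y ∧ x) = U ∧ U = U
¬(y ∧ (y ∧ x)) = ¬U = U
z → ¬(y ∧ (y ∧ x)) = False → U = True  [¬False ∨ U]
In K3ʷ: y ∧ x = U ∧ True = U
y ∧ (y ∧ x) = U ∧ U = U
¬(y ∧ (y ∧ x)) = ¬U = U
z → ¬(y ∧ (y ∧ x)) = False → U = U  [any arg is the third value ⇒ result is the third value]
They differ because Kleene's strong three-valued logic K3 and K3ʷ treat U differently under the binary connectives.

True; U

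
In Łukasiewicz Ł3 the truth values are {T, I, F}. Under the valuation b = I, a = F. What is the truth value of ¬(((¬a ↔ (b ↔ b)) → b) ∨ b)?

¬a = ¬F = T
b ↔ b = I ↔ I = T  [1 − |½−½|]
¬a ↔ (b ↔ b) = T ↔ T = T
(¬a ↔ (b ↔ b)) → b = T → I = I
((¬a ↔ (b ↔ b)) → b) ∨ b = I ∨ I = I
¬(((¬a ↔ (b ↔ b)) → b) ∨ b) = ¬I = I

I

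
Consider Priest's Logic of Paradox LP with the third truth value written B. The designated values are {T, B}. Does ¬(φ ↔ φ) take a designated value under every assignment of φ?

No

Countermodel: φ=T gives F, which is not designated.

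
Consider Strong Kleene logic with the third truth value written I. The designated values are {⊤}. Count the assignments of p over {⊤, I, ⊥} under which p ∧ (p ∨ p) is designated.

1

p=⊤: ⊤ ✓
p=I: I ·
p=⊥: ⊥ ·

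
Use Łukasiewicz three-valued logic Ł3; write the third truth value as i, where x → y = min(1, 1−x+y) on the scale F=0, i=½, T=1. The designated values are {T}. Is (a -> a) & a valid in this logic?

Countermodel: a=i gives i, which is not designated.

No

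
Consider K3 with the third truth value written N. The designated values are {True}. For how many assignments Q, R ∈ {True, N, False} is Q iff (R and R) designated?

2

Designated under: (Q=True, R=True); (Q=False, R=False).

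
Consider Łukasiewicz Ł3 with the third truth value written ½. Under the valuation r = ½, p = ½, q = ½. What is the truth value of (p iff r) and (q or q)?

p iff r = ½ iff ½ = True  [1 − |½−½|]
q or q = ½ or ½ = ½
(p iff r) and (q or q) = True and ½ = ½

½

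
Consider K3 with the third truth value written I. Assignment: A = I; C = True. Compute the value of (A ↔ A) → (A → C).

True

A ↔ A = I ↔ I = I
A → C = I → True = True  [¬I ∨ True]
(A ↔ A) → (A → C) = I → True = True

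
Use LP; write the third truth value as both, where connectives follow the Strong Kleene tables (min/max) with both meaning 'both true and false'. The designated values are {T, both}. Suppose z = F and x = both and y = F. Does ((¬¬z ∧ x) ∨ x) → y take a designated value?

Yes

¬z = ¬F = T
¬¬z = ¬T = F
¬¬z ∧ x = F ∧ both = F
(¬¬z ∧ x) ∨ x = F ∨ both = both
((¬¬z ∧ x) ∨ x) → y = both → F = both  [¬both ∨ F]
both ∈ {T, both}.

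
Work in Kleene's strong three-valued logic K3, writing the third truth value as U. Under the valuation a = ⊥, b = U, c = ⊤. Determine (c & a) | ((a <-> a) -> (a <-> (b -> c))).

⊥

c & a = ⊤ & ⊥ = ⊥
a <-> a = ⊥ <-> ⊥ = ⊤
b -> c = U -> ⊤ = ⊤  [~U | ⊤]
a <-> (b -> c) = ⊥ <-> ⊤ = ⊥
(a <-> a) -> (a <-> (b -> c)) = ⊤ -> ⊥ = ⊥
(c & a) | ((a <-> a) -> (a <-> (b -> c))) = ⊥ | ⊥ = ⊥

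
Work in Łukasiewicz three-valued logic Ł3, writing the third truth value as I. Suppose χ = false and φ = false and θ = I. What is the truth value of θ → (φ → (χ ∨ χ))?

χ ∨ χ = false ∨ false = false
φ → (χ ∨ χ) = false → false = true
θ → (φ → (χ ∨ χ)) = I → true = true

true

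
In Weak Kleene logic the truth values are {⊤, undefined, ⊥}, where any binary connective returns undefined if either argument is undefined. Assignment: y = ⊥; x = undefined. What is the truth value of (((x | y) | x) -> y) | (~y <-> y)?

x | y = undefined | ⊥ = undefined
(x | y) | x = undefined | undefined = undefined
((x | y) | x) -> y = undefined -> ⊥ = undefined
~y = ~⊥ = ⊤
~y <-> y = ⊤ <-> ⊥ = ⊥
(((x | y) | x) -> y) | (~y <-> y) = undefined | ⊥ = undefined

undefined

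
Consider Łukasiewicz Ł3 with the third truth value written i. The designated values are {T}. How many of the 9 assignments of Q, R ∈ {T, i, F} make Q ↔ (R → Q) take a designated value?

Of the 9 assignments, 5 give a value in {T}.

5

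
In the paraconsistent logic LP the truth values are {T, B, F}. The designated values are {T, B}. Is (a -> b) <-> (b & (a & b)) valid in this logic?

No

Countermodel: a=F, b=T gives F, which is not designated.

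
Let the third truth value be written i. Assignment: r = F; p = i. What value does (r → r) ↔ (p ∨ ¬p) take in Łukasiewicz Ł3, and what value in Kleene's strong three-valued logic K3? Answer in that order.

i; i

In Łukasiewicz Ł3: r → r = F → F = T
¬p = ¬i = i
p ∨ ¬p = i ∨ i = i
(r → r) ↔ (p ∨ ¬p) = T ↔ i = i  [1 − |1−½|]
In Kleene's strong three-valued logic K3: r → r = F → F = T
¬p = ¬i = i
p ∨ ¬p = i ∨ i = i
(r → r) ↔ (p ∨ ¬p) = T ↔ i = i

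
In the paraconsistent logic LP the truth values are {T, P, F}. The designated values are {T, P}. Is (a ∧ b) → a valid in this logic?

Yes

Every assignment of a, b over {T, P, F} gives a value in {T, P}.
In particular, with a=P, b=P: (a ∧ b) → a = P.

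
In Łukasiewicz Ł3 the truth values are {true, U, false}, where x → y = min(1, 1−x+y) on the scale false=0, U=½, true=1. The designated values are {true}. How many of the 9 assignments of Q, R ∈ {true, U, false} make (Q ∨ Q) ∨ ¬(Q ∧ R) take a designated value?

7

Of the 9 assignments, 7 give a value in {true}.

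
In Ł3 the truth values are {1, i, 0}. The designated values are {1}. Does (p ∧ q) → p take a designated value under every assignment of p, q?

Every assignment of p, q over {1, i, 0} gives a value in {1}.
In particular, with p=i, q=i: (p ∧ q) → p = 1.

Yes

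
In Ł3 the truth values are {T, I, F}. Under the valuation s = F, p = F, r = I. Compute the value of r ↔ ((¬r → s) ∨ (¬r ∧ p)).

¬r = ¬I = I
¬r → s = I → F = I  [min(1, 1−½+0)]
¬r = ¬I = I
¬r ∧ p = I ∧ F = F
(¬r → s) ∨ (¬r ∧ p) = I ∨ F = I
r ↔ ((¬r → s) ∨ (¬r ∧ p)) = I ↔ I = T

T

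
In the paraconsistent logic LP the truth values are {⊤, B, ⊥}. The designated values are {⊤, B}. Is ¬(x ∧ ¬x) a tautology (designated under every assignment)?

Yes

Every assignment of x over {⊤, B, ⊥} gives a value in {⊤, B}.
In particular, with x=B: ¬(x ∧ ¬x) = B.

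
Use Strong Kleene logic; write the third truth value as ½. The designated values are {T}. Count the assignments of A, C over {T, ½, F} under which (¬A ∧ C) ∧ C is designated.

Designated under: (A=F, C=T).

1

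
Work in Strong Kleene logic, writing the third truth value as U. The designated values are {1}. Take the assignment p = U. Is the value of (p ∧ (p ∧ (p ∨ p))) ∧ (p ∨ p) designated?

p ∨ p = U ∨ U = U
p ∧ (p ∨ p) = U ∧ U = U
p ∧ (p ∧ (p ∨ p)) = U ∧ U = U
p ∨ p = U ∨ U = U
(p ∧ (p ∧ (p ∨ p))) ∧ (p ∨ p) = U ∧ U = U
U ∉ {1}.

No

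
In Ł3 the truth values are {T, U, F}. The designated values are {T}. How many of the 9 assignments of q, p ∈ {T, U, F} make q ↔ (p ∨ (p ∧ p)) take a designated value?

3

Designated under: (q=T, p=T); (q=U, p=U); (q=F, p=F).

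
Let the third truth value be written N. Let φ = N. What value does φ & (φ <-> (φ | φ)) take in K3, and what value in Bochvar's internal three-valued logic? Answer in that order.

N; N

In K3: φ | φ = N | N = N
φ <-> (φ | φ) = N <-> N = N
φ & (φ <-> (φ | φ)) = N & N = N
In Bochvar's internal three-valued logic: φ | φ = N | N = N
φ <-> (φ | φ) = N <-> N = N
φ & (φ <-> (φ | φ)) = N & N = N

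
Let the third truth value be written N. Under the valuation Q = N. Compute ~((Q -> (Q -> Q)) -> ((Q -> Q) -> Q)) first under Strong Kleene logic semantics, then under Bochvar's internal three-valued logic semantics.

N; N

In Strong Kleene logic: Q -> Q = N -> N = N  [~N | N]
Q -> (Q -> Q) = N -> N = N
Q -> Q = N -> N = N
(Q -> Q) -> Q = N -> N = N
(Q -> (Q -> Q)) -> ((Q -> Q) -> Q) = N -> N = N
~((Q -> (Q -> Q)) -> ((Q -> Q) -> Q)) = ~N = N
In Bochvar's internal three-valued logic: Q -> Q = N -> N = N
Q -> (Q -> Q) = N -> N = N
Q -> Q = N -> N = N
(Q -> Q) -> Q = N -> N = N
(Q -> (Q -> Q)) -> ((Q -> Q) -> Q) = N -> N = N
~((Q -> (Q -> Q)) -> ((Q -> Q) -> Q)) = ~N = N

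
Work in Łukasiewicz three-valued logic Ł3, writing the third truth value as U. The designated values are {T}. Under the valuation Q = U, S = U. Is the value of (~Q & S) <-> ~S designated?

~Q = ~U = U
~Q & S = U & U = U
~S = ~U = U
(~Q & S) <-> ~S = U <-> U = T  [1 − |½−½|]
T ∈ {T}.

Yes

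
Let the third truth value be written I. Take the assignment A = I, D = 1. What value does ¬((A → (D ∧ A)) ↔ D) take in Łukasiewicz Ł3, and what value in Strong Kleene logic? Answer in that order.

In Łukasiewicz Ł3: D ∧ A = 1 ∧ I = I
A → (D ∧ A) = I → I = 1  [min(1, 1−½+½)]
(A → (D ∧ A)) ↔ D = 1 ↔ 1 = 1
¬((A → (D ∧ A)) ↔ D) = ¬1 = 0
In Strong Kleene logic: D ∧ A = 1 ∧ I = I
A → (D ∧ A) = I → I = I
(A → (D ∧ A)) ↔ D = I ↔ 1 = I
¬((A → (D ∧ A)) ↔ D) = ¬I = I
They differ because Łukasiewicz Ł3 and Strong Kleene logic treat I differently under implication.

0; I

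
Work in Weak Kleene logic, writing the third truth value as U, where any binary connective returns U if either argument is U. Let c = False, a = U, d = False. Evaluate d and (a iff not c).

not c = not False = True
a iff not c = U iff True = U
d and (a iff not c) = False and U = U

U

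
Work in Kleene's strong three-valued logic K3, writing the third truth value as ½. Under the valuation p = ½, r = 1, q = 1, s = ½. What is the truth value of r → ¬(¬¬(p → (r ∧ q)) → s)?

½

r ∧ q = 1 ∧ 1 = 1
p → (r ∧ q) = ½ → 1 = 1  [¬½ ∨ 1]
¬(p → (r ∧ q)) = ¬1 = 0
¬¬(p → (r ∧ q)) = ¬0 = 1
¬¬(p → (r ∧ q)) → s = 1 → ½ = ½
¬(¬¬(p → (r ∧ q)) → s) = ¬½ = ½
r → ¬(¬¬(p → (r ∧ q)) → s) = 1 → ½ = ½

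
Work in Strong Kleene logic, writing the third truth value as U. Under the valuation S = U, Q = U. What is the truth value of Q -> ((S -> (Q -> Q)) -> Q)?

U

Q -> Q = U -> U = U  [~U | U]
S -> (Q -> Q) = U -> U = U
(S -> (Q -> Q)) -> Q = U -> U = U
Q -> ((S -> (Q -> Q)) -> Q) = U -> U = U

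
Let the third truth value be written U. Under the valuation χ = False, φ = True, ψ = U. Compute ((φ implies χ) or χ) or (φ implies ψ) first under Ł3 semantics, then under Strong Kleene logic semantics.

U; U

In Ł3: φ implies χ = True implies False = False
(φ implies χ) or χ = False or False = False
φ implies ψ = True implies U = U  [min(1, 1−1+½)]
((φ implies χ) or χ) or (φ implies ψ) = False or U = U
In Strong Kleene logic: φ implies χ = True implies False = False
(φ implies χ) or χ = False or False = False
φ implies ψ = True implies U = U  [not True or U]
((φ implies χ) or χ) or (φ implies ψ) = False or U = U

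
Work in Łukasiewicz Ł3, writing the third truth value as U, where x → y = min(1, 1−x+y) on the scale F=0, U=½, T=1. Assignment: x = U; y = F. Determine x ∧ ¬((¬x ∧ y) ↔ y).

¬x = ¬U = U
¬x ∧ y = U ∧ F = F
(¬x ∧ y) ↔ y = F ↔ F = T
¬((¬x ∧ y) ↔ y) = ¬T = F
x ∧ ¬((¬x ∧ y) ↔ y) = U ∧ F = F

F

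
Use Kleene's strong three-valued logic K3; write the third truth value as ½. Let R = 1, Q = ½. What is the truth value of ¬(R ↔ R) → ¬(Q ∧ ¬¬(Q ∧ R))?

R ↔ R = 1 ↔ 1 = 1
¬(R ↔ R) = ¬1 = 0
Q ∧ R = ½ ∧ 1 = ½
¬(Q ∧ R) = ¬½ = ½
¬¬(Q ∧ R) = ¬½ = ½
Q ∧ ¬¬(Q ∧ R) = ½ ∧ ½ = ½
¬(Q ∧ ¬¬(Q ∧ R)) = ¬½ = ½
¬(R ↔ R) → ¬(Q ∧ ¬¬(Q ∧ R)) = 0 → ½ = 1  [¬0 ∨ ½]

1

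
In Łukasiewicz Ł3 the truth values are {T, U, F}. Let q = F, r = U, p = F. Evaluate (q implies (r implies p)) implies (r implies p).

r implies p = U implies F = U  [min(1, 1−½+0)]
q implies (r implies p) = F implies U = T
r implies p = U implies F = U
(q implies (r implies p)) implies (r implies p) = T implies U = U

U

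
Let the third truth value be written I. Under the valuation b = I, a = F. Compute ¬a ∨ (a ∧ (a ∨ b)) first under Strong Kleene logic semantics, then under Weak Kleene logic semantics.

In Strong Kleene logic: ¬a = ¬F = T
a ∨ b = F ∨ I = I
a ∧ (a ∨ b) = F ∧ I = F
¬a ∨ (a ∧ (a ∨ b)) = T ∨ F = T
In Weak Kleene logic: ¬a = ¬F = T
a ∨ b = F ∨ I = I
a ∧ (a ∨ b) = F ∧ I = I
¬a ∨ (a ∧ (a ∨ b)) = T ∨ I = I
They differ because Strong Kleene logic and Weak Kleene logic treat I differently under the binary connectives.

T; I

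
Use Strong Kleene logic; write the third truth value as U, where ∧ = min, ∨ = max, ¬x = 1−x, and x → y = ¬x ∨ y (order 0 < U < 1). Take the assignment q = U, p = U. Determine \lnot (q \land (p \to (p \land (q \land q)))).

q \land q = U \land U = U
p \land (q \land q) = U \land U = U
p \to (p \land (q \land q)) = U \to U = U  [\lnot U \lor U]
q \land (p \to (p \land (q \land q))) = U \land U = U
\lnot (q \land (p \to (p \land (q \land q)))) = \lnot U = U

U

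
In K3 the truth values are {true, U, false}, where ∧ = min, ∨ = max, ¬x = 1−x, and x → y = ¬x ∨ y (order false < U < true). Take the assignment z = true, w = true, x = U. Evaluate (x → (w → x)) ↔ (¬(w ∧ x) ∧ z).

w → x = true → U = U  [¬true ∨ U]
x → (w → x) = U → U = U
w ∧ x = true ∧ U = U
¬(w ∧ x) = ¬U = U
¬(w ∧ x) ∧ z = U ∧ true = U
(x → (w → x)) ↔ (¬(w ∧ x) ∧ z) = U ↔ U = U

U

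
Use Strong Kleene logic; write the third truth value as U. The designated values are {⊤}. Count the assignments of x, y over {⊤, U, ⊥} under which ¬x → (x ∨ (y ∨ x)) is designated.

Of the 9 assignments, 5 give a value in {⊤}.

5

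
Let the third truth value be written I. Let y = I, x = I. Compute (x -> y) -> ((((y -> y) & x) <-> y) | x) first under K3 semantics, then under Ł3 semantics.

In K3: x -> y = I -> I = I
y -> y = I -> I = I
(y -> y) & x = I & I = I
((y -> y) & x) <-> y = I <-> I = I
(((y -> y) & x) <-> y) | x = I | I = I
(x -> y) -> ((((y -> y) & x) <-> y) | x) = I -> I = I
In Ł3: x -> y = I -> I = ⊤
y -> y = I -> I = ⊤
(y -> y) & x = ⊤ & I = I
((y -> y) & x) <-> y = I <-> I = ⊤
(((y -> y) & x) <-> y) | x = ⊤ | I = ⊤
(x -> y) -> ((((y -> y) & x) <-> y) | x) = ⊤ -> ⊤ = ⊤
They differ because K3 and Ł3 treat I differently under implication.

I; ⊤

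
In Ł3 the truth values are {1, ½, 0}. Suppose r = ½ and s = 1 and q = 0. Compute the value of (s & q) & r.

s & q = 1 & 0 = 0
(s & q) & r = 0 & ½ = 0

0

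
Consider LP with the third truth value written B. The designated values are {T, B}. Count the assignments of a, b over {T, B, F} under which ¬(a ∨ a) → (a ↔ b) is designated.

Of the 9 assignments, 8 give a value in {T, B}.

8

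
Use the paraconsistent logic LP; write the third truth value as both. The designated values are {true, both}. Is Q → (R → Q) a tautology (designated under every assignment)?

Every assignment of Q, R over {true, both, false} gives a value in {true, both}.
In particular, with Q=both, R=both: Q → (R → Q) = both.

Yes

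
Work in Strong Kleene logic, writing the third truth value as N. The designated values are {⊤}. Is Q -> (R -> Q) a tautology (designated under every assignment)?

No

Countermodel: Q=N, R=⊤ gives N, which is not designated.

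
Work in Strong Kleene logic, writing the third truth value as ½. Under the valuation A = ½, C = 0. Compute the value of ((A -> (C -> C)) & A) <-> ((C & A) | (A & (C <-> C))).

C -> C = 0 -> 0 = 1
A -> (C -> C) = ½ -> 1 = 1
(A -> (C -> C)) & A = 1 & ½ = ½
C & A = 0 & ½ = 0
C <-> C = 0 <-> 0 = 1
A & (C <-> C) = ½ & 1 = ½
(C & A) | (A & (C <-> C)) = 0 | ½ = ½
((A -> (C -> C)) & A) <-> ((C & A) | (A & (C <-> C))) = ½ <-> ½ = ½

½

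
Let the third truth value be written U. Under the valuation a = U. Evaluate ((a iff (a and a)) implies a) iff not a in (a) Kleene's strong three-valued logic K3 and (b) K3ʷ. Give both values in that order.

In Kleene's strong three-valued logic K3: a and a = U and U = U
a iff (a and a) = U iff U = U
(a iff (a and a)) implies a = U implies U = U  [not U or U]
not a = not U = U
((a iff (a and a)) implies a) iff not a = U iff U = U
In K3ʷ: a and a = U and U = U
a iff (a and a) = U iff U = U
(a iff (a and a)) implies a = U implies U = U  [any arg is the third value ⇒ result is the third value]
not a = not U = U
((a iff (a and a)) implies a) iff not a = U iff U = U

U; U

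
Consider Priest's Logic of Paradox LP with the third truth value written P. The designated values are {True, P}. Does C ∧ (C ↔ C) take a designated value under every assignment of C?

No

Countermodel: C=False gives False, which is not designated.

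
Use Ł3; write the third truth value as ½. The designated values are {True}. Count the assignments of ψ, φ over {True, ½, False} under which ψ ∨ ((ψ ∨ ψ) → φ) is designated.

8

Of the 9 assignments, 8 give a value in {True}.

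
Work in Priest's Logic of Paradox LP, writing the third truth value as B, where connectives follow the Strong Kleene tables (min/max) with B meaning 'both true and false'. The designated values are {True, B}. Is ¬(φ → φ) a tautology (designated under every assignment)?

No

Countermodel: φ=True gives False, which is not designated.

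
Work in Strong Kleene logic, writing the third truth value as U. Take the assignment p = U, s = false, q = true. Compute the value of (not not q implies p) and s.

false

not q = not true = false
not not q = not false = true
not not q implies p = true implies U = U  [not true or U]
(not not q implies p) and s = U and false = false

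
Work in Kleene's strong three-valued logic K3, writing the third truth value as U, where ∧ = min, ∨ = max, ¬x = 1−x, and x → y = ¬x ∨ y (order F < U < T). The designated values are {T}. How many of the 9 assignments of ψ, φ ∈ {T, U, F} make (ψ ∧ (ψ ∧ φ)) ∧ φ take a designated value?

Designated under: (ψ=T, φ=T).

1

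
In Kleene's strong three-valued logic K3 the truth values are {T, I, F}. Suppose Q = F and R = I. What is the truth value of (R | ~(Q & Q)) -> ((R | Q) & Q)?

F

Q & Q = F & F = F
~(Q & Q) = ~F = T
R | ~(Q & Q) = I | T = T
R | Q = I | F = I
(R | Q) & Q = I & F = F
(R | ~(Q & Q)) -> ((R | Q) & Q) = T -> F = F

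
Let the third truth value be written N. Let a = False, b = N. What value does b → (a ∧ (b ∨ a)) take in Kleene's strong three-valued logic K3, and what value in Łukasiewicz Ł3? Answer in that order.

N; N

In Kleene's strong three-valued logic K3: b ∨ a = N ∨ False = N
a ∧ (b ∨ a) = False ∧ N = False
b → (a ∧ (b ∨ a)) = N → False = N  [¬N ∨ False]
In Łukasiewicz Ł3: b ∨ a = N ∨ False = N
a ∧ (b ∨ a) = False ∧ N = False
b → (a ∧ (b ∨ a)) = N → False = N  [min(1, 1−½+0)]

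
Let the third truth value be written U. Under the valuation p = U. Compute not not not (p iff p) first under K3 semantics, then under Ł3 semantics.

In K3: p iff p = U iff U = U
not (p iff p) = not U = U
not not (p iff p) = not U = U
not not not (p iff p) = not U = U
In Ł3: p iff p = U iff U = 1  [1 − |½−½|]
not (p iff p) = not 1 = 0
not not (p iff p) = not 0 = 1
not not not (p iff p) = not 1 = 0
They differ because K3 and Ł3 treat U differently under implication.

U; 0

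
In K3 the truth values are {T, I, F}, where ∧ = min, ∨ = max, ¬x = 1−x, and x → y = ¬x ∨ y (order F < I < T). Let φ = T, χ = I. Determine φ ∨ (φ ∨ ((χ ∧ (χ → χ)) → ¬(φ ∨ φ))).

χ → χ = I → I = I  [¬I ∨ I]
χ ∧ (χ → χ) = I ∧ I = I
φ ∨ φ = T ∨ T = T
¬(φ ∨ φ) = ¬T = F
(χ ∧ (χ → χ)) → ¬(φ ∨ φ) = I → F = I
φ ∨ ((χ ∧ (χ → χ)) → ¬(φ ∨ φ)) = T ∨ I = T
φ ∨ (φ ∨ ((χ ∧ (χ → χ)) → ¬(φ ∨ φ))) = T ∨ T = T

T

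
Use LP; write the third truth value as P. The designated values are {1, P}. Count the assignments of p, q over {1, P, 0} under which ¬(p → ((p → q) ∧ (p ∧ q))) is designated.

5

Of the 9 assignments, 5 give a value in {1, P}.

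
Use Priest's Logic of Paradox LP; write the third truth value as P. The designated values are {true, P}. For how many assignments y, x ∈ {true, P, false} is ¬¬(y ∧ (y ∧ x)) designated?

4

Designated under: (y=true, x=true); (y=true, x=P); (y=P, x=true); (y=P, x=P).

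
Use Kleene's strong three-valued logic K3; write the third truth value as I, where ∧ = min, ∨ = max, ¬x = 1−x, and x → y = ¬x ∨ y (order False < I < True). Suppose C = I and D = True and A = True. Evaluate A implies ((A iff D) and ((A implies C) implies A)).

True

A iff D = True iff True = True
A implies C = True implies I = I  [not True or I]
(A implies C) implies A = I implies True = True
(A iff D) and ((A implies C) implies A) = True and True = True
A implies ((A iff D) and ((A implies C) implies A)) = True implies True = True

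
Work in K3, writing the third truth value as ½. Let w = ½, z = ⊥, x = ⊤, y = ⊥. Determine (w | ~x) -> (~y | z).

⊤

~x = ~⊤ = ⊥
w | ~x = ½ | ⊥ = ½
~y = ~⊥ = ⊤
~y | z = ⊤ | ⊥ = ⊤
(w | ~x) -> (~y | z) = ½ -> ⊤ = ⊤  [~½ | ⊤]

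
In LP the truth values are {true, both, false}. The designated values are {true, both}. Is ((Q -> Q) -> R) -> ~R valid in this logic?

Countermodel: Q=true, R=true gives false, which is not designated.

No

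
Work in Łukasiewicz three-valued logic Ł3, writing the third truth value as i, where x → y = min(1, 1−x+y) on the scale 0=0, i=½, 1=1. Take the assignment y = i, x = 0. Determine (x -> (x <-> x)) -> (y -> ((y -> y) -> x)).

i

x <-> x = 0 <-> 0 = 1
x -> (x <-> x) = 0 -> 1 = 1
y -> y = i -> i = 1
(y -> y) -> x = 1 -> 0 = 0
y -> ((y -> y) -> x) = i -> 0 = i
(x -> (x <-> x)) -> (y -> ((y -> y) -> x)) = 1 -> i = i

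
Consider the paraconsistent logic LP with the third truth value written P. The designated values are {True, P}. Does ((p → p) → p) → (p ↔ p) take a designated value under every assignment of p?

Every assignment of p over {True, P, False} gives a value in {True, P}.
In particular, with p=P: ((p → p) → p) → (p ↔ p) = P.

Yes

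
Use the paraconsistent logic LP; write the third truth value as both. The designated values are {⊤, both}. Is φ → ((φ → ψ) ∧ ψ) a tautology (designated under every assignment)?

No

Countermodel: φ=⊤, ψ=⊥ gives ⊥, which is not designated.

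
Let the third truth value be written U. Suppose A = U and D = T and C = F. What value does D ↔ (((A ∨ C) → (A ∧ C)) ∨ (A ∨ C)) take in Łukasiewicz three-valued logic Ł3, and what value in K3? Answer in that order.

In Łukasiewicz three-valued logic Ł3: A ∨ C = U ∨ F = U
A ∧ C = U ∧ F = F
(A ∨ C) → (A ∧ C) = U → F = U  [min(1, 1−½+0)]
A ∨ C = U ∨ F = U
((A ∨ C) → (A ∧ C)) ∨ (A ∨ C) = U ∨ U = U
D ↔ (((A ∨ C) → (A ∧ C)) ∨ (A ∨ C)) = T ↔ U = U
In K3: A ∨ C = U ∨ F = U
A ∧ C = U ∧ F = F
(A ∨ C) → (A ∧ C) = U → F = U  [¬U ∨ F]
A ∨ C = U ∨ F = U
((A ∨ C) → (A ∧ C)) ∨ (A ∨ C) = U ∨ U = U
D ↔ (((A ∨ C) → (A ∧ C)) ∨ (A ∨ C)) = T ↔ U = U

U; U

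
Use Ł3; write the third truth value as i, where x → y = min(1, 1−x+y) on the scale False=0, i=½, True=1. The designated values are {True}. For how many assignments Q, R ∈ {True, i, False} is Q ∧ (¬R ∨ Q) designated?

3

Designated under: (Q=True, R=True); (Q=True, R=i); (Q=True, R=False).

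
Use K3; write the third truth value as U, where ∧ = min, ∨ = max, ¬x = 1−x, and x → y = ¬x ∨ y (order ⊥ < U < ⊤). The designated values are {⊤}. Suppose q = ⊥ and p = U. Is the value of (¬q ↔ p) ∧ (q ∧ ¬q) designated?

¬q = ¬⊥ = ⊤
¬q ↔ p = ⊤ ↔ U = U
¬q = ¬⊥ = ⊤
q ∧ ¬q = ⊥ ∧ ⊤ = ⊥
(¬q ↔ p) ∧ (q ∧ ¬q) = U ∧ ⊥ = ⊥
⊥ ∉ {⊤}.

No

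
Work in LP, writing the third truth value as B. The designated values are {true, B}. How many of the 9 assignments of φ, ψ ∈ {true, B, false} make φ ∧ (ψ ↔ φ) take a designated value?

Of the 9 assignments, 5 give a value in {true, B}.

5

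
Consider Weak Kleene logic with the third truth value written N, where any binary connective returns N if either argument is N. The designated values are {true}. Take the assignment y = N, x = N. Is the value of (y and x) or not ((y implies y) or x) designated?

No

y and x = N and N = N
y implies y = N implies N = N  [any arg is the third value ⇒ result is the third value]
(y implies y) or x = N or N = N
not ((y implies y) or x) = not N = N
(y and x) or not ((y implies y) or x) = N or N = N
N ∉ {true}.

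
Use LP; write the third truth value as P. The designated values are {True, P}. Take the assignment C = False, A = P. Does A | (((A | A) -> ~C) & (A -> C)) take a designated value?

Yes

A | A = P | P = P
~C = ~False = True
(A | A) -> ~C = P -> True = True  [~P | True]
A -> C = P -> False = P
((A | A) -> ~C) & (A -> C) = True & P = P
A | (((A | A) -> ~C) & (A -> C)) = P | P = P
P ∈ {True, P}.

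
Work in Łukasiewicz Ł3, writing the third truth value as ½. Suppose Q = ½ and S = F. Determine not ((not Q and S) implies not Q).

not Q = not ½ = ½
not Q and S = ½ and F = F
not Q = not ½ = ½
(not Q and S) implies not Q = F implies ½ = T  [min(1, 1−0+½)]
not ((not Q and S) implies not Q) = not T = F

F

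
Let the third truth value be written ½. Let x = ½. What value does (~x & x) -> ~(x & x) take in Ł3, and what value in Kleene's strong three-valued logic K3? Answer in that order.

In Ł3: ~x = ~½ = ½
~x & x = ½ & ½ = ½
x & x = ½ & ½ = ½
~(x & x) = ~½ = ½
(~x & x) -> ~(x & x) = ½ -> ½ = True  [min(1, 1−½+½)]
In Kleene's strong three-valued logic K3: ~x = ~½ = ½
~x & x = ½ & ½ = ½
x & x = ½ & ½ = ½
~(x & x) = ~½ = ½
(~x & x) -> ~(x & x) = ½ -> ½ = ½  [~½ | ½]
They differ because Ł3 and Kleene's strong three-valued logic K3 treat ½ differently under implication.

True; ½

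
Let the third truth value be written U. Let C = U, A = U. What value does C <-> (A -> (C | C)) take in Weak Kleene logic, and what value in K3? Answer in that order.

U; U

In Weak Kleene logic: C | C = U | U = U
A -> (C | C) = U -> U = U  [any arg is the third value ⇒ result is the third value]
C <-> (A -> (C | C)) = U <-> U = U
In K3: C | C = U | U = U
A -> (C | C) = U -> U = U  [~U | U]
C <-> (A -> (C | C)) = U <-> U = U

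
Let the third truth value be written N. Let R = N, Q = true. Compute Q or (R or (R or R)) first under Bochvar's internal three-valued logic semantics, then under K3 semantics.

N; true

In Bochvar's internal three-valued logic: R or R = N or N = N
R or (R or R) = N or N = N
Q or (R or (R or R)) = true or N = N
In K3: R or R = N or N = N
R or (R or R) = N or N = N
Q or (R or (R or R)) = true or N = true
They differ because Bochvar's internal three-valued logic and K3 treat N differently under the binary connectives.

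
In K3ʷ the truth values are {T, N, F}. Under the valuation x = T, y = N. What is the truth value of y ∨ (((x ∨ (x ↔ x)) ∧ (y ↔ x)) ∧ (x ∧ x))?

N

x ↔ x = T ↔ T = T
x ∨ (x ↔ x) = T ∨ T = T
y ↔ x = N ↔ T = N
(x ∨ (x ↔ x)) ∧ (y ↔ x) = T ∧ N = N
x ∧ x = T ∧ T = T
((x ∨ (x ↔ x)) ∧ (y ↔ x)) ∧ (x ∧ x) = N ∧ T = N
y ∨ (((x ∨ (x ↔ x)) ∧ (y ↔ x)) ∧ (x ∧ x)) = N ∨ N = N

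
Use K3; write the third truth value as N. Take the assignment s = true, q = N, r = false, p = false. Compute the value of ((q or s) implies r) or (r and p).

q or s = N or true = true
(q or s) implies r = true implies false = false
r and p = false and false = false
((q or s) implies r) or (r and p) = false or false = false

false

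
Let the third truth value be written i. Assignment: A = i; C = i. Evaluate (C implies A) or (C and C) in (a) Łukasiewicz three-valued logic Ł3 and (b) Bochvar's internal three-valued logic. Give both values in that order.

In Łukasiewicz three-valued logic Ł3: C implies A = i implies i = True  [min(1, 1−½+½)]
C and C = i and i = i
(C implies A) or (C and C) = True or i = True
In Bochvar's internal three-valued logic: C implies A = i implies i = i  [any arg is the third value ⇒ result is the third value]
C and C = i and i = i
(C implies A) or (C and C) = i or i = i
They differ because Łukasiewicz three-valued logic Ł3 and Bochvar's internal three-valued logic treat i differently under the binary connectives.

True; i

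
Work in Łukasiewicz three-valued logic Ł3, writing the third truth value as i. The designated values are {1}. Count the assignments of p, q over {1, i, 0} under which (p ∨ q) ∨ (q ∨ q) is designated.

Of the 9 assignments, 5 give a value in {1}.

5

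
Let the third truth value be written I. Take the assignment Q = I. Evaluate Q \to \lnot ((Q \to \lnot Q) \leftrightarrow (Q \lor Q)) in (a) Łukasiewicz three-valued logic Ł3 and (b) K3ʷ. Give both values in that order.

In Łukasiewicz three-valued logic Ł3: \lnot Q = \lnot I = I
Q \to \lnot Q = I \to I = ⊤  [min(1, 1−½+½)]
Q \lor Q = I \lor I = I
(Q \to \lnot Q) \leftrightarrow (Q \lor Q) = ⊤ \leftrightarrow I = I
\lnot ((Q \to \lnot Q) \leftrightarrow (Q \lor Q)) = \lnot I = I
Q \to \lnot ((Q \to \lnot Q) \leftrightarrow (Q \lor Q)) = I \to I = ⊤
In K3ʷ: \lnot Q = \lnot I = I
Q \to \lnot Q = I \to I = I  [any arg is the third value ⇒ result is the third value]
Q \lor Q = I \lor I = I
(Q \to \lnot Q) \leftrightarrow (Q \lor Q) = I \leftrightarrow I = I
\lnot ((Q \to \lnot Q) \leftrightarrow (Q \lor Q)) = \lnot I = I
Q \to \lnot ((Q \to \lnot Q) \leftrightarrow (Q \lor Q)) = I \to I = I
They differ because Łukasiewicz three-valued logic Ł3 and K3ʷ treat I differently under the binary connectives.

⊤; I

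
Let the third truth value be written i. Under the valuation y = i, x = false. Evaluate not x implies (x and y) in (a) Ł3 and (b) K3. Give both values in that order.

false; false

In Ł3: not x = not false = true
x and y = false and i = false
not x implies (x and y) = true implies false = false
In K3: not x = not false = true
x and y = false and i = false
not x implies (x and y) = true implies false = false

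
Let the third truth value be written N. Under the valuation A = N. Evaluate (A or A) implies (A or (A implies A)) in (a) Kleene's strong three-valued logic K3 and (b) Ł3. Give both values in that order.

In Kleene's strong three-valued logic K3: A or A = N or N = N
A implies A = N implies N = N
A or (A implies A) = N or N = N
(A or A) implies (A or (A implies A)) = N implies N = N
In Ł3: A or A = N or N = N
A implies A = N implies N = True
A or (A implies A) = N or True = True
(A or A) implies (A or (A implies A)) = N implies True = True
They differ because Kleene's strong three-valued logic K3 and Ł3 treat N differently under implication.

N; True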